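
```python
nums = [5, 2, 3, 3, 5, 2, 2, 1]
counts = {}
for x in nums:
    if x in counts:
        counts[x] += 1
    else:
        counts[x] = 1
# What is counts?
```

Initial: counts = {}, nums = [5, 2, 3, 3, 5, 2, 2, 1]
See 5: counts = {5: 1}
See 2: counts = {5: 1, 2: 1}
See 3: counts = {5: 1, 2: 1, 3: 1}
See 3: counts = {5: 1, 2: 1, 3: 2}
See 5: counts = {5: 2, 2: 1, 3: 2}
See 2: counts = {5: 2, 2: 2, 3: 2}
See 2: counts = {5: 2, 2: 3, 3: 2}
See 1: counts = {5: 2, 2: 3, 3: 2, 1: 1}

{5: 2, 2: 3, 3: 2, 1: 1}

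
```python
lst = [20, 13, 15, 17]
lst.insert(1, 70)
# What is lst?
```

[20, 70, 13, 15, 17]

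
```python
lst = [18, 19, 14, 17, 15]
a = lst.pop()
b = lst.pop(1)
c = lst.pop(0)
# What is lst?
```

After line 1: lst = [18, 19, 14, 17, 15]
After line 2 (pop() -> a = 15): lst = [18, 19, 14, 17]
After line 3 (pop(1) -> b = 19): lst = [18, 14, 17]
After line 4 (pop(0) -> c = 18): lst = [14, 17]

[14, 17]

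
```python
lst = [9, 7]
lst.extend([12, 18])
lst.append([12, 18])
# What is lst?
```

After line 1: lst = [9, 7]
After line 2 (extend unpacks [12, 18]): lst = [9, 7, 12, 18]
After line 3 (append adds [12, 18] as single element): lst = [9, 7, 12, 18, [12, 18]]

[9, 7, 12, 18, [12, 18]]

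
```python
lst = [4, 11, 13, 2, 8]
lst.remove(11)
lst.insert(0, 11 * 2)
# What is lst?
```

After line 1: lst = [4, 11, 13, 2, 8]
After line 2 (remove first 11): lst = [4, 13, 2, 8]
After line 3 (insert 22 at index 0): lst = [22, 4, 13, 2, 8]

[22, 4, 13, 2, 8]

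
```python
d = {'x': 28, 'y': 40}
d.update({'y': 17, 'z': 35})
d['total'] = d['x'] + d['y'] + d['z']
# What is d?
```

After line 1: d = {'x': 28, 'y': 40}
After line 2 (y overwritten, z added): d = {'x': 28, 'y': 17, 'z': 35}
After line 3 (total = 28 + 17 + 35 = 80): d = {'x': 28, 'y': 17, 'z': 35, 'total': 80}

{'x': 28, 'y': 17, 'z': 35, 'total': 80}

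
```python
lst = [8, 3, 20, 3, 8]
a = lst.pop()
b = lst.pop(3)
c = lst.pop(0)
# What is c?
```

After line 1: lst = [8, 3, 20, 3, 8]
After line 2 (pop() -> a = 8): lst = [8, 3, 20, 3]
After line 3 (pop(3) -> b = 3): lst = [8, 3, 20]
After line 4 (pop(0) -> c = 8): lst = [3, 20]

8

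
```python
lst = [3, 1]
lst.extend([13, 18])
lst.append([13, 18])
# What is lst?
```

After line 1: lst = [3, 1]
After line 2 (extend unpacks [13, 18]): lst = [3, 1, 13, 18]
After line 3 (append adds [13, 18] as single element): lst = [3, 1, 13, 18, [13, 18]]

[3, 1, 13, 18, [13, 18]]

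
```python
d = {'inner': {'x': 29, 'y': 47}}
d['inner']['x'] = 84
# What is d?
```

After line 1: d = {'inner': {'x': 29, 'y': 47}}
After line 2 (inner x overwritten): d = {'inner': {'x': 84, 'y': 47}}

{'inner': {'x': 84, 'y': 47}}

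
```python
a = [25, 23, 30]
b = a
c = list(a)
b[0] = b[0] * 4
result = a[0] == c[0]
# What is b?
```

After line 1: a = [25, 23, 30]
After line 2 (b = a, alias): a = [25, 23, 30], b = [25, 23, 30]
After line 3 (c = list(a) is a copy, new object): c = [25, 23, 30]
After line 4 (b[0] = 25 * 4 = 100; mutates shared a/b): a = b = [100, 23, 30], c = [25, 23, 30]
After line 5 (a[0] = 100, c[0] = 25; result = False)

[100, 23, 30]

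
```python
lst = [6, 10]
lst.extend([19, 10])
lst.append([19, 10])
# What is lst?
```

After line 1: lst = [6, 10]
After line 2 (extend unpacks [19, 10]): lst = [6, 10, 19, 10]
After line 3 (append adds [19, 10] as single element): lst = [6, 10, 19, 10, [19, 10]]

[6, 10, 19, 10, [19, 10]]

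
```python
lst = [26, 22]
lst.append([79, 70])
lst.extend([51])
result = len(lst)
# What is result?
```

After line 1: lst = [26, 22]
After line 2 (append adds [79, 70] as single element): lst = [26, 22, [79, 70]]
After line 3 (extend unpacks [51], adds 51): lst = [26, 22, [79, 70], 51]
After line 4: result = len(lst) = 4

4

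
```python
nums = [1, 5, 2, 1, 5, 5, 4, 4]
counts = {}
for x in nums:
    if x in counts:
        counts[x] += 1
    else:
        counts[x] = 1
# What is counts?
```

Initial: counts = {}, nums = [1, 5, 2, 1, 5, 5, 4, 4]
See 1: counts = {1: 1}
See 5: counts = {1: 1, 5: 1}
See 2: counts = {1: 1, 5: 1, 2: 1}
See 1: counts = {1: 2, 5: 1, 2: 1}
See 5: counts = {1: 2, 5: 2, 2: 1}
See 5: counts = {1: 2, 5: 3, 2: 1}
See 4: counts = {1: 2, 5: 3, 2: 1, 4: 1}
See 4: counts = {1: 2, 5: 3, 2: 1, 4: 2}

{1: 2, 5: 3, 2: 1, 4: 2}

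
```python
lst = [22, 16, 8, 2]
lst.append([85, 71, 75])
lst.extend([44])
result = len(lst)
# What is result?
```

After line 1: lst = [22, 16, 8, 2]
After line 2 (append adds [85, 71, 75] as single element): lst = [22, 16, 8, 2, [85, 71, 75]]
After line 3 (extend unpacks [44], adds 44): lst = [22, 16, 8, 2, [85, 71, 75], 44]
After line 4: result = len(lst) = 6

6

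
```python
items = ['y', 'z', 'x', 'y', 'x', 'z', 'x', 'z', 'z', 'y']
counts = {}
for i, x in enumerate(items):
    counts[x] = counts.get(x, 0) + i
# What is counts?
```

Initial: counts = {}, items = ['y', 'z', 'x', 'y', 'x', 'z', 'x', 'z', 'z', 'y']
i=0, x='y': counts = {'y': 0}
i=1, x='z': counts = {'y': 0, 'z': 1}
i=2, x='x': counts = {'y': 0, 'z': 1, 'x': 2}
i=3, x='y': counts = {'y': 3, 'z': 1, 'x': 2}
i=4, x='x': counts = {'y': 3, 'z': 1, 'x': 6}
i=5, x='z': counts = {'y': 3, 'z': 6, 'x': 6}
i=6, x='x': counts = {'y': 3, 'z': 6, 'x': 12}
i=7, x='z': counts = {'y': 3, 'z': 13, 'x': 12}
i=8, x='z': counts = {'y': 3, 'z': 21, 'x': 12}
i=9, x='y': counts = {'y': 12, 'z': 21, 'x': 12}

{'y': 12, 'z': 21, 'x': 12}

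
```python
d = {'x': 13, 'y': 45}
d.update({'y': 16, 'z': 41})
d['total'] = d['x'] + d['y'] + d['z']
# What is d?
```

After line 1: d = {'x': 13, 'y': 45}
After line 2 (y overwritten, z added): d = {'x': 13, 'y': 16, 'z': 41}
After line 3 (total = 13 + 16 + 41 = 70): d = {'x': 13, 'y': 16, 'z': 41, 'total': 70}

{'x': 13, 'y': 16, 'z': 41, 'total': 70}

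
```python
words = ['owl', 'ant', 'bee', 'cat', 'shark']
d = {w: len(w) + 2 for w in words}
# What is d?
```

{'owl': 5, 'ant': 5, 'bee': 5, 'cat': 5, 'shark': 7}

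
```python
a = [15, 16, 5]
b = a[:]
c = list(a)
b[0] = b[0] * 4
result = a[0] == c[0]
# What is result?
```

After line 1: a = [15, 16, 5]
After line 2 (b = a[:], copy): a = [15, 16, 5], b = [15, 16, 5]
After line 3 (c = list(a) is a copy, new object): c = [15, 16, 5]
After line 4 (b[0] = 15 * 4 = 60; only b mutates (copy)): a = [15, 16, 5], b = [60, 16, 5], c = [15, 16, 5]
After line 5 (a[0] = 15, c[0] = 15; result = True)

True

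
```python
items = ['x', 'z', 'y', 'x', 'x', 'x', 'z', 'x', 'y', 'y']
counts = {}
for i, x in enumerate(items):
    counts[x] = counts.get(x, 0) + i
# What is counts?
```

Initial: counts = {}, items = ['x', 'z', 'y', 'x', 'x', 'x', 'z', 'x', 'y', 'y']
i=0, x='x': counts = {'x': 0}
i=1, x='z': counts = {'x': 0, 'z': 1}
i=2, x='y': counts = {'x': 0, 'z': 1, 'y': 2}
i=3, x='x': counts = {'x': 3, 'z': 1, 'y': 2}
i=4, x='x': counts = {'x': 7, 'z': 1, 'y': 2}
i=5, x='x': counts = {'x': 12, 'z': 1, 'y': 2}
i=6, x='z': counts = {'x': 12, 'z': 7, 'y': 2}
i=7, x='x': counts = {'x': 19, 'z': 7, 'y': 2}
i=8, x='y': counts = {'x': 19, 'z': 7, 'y': 10}
i=9, x='y': counts = {'x': 19, 'z': 7, 'y': 19}

{'x': 19, 'z': 7, 'y': 19}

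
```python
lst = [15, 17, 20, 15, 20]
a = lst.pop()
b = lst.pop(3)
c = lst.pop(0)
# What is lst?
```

After line 1: lst = [15, 17, 20, 15, 20]
After line 2 (pop() -> a = 20): lst = [15, 17, 20, 15]
After line 3 (pop(3) -> b = 15): lst = [15, 17, 20]
After line 4 (pop(0) -> c = 15): lst = [17, 20]

[17, 20]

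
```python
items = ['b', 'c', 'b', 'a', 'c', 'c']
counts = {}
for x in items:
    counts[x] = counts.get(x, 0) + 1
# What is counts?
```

Initial: counts = {}, items = ['b', 'c', 'b', 'a', 'c', 'c']
See 'b': counts = {'b': 1}
See 'c': counts = {'b': 1, 'c': 1}
See 'b': counts = {'b': 2, 'c': 1}
See 'a': counts = {'b': 2, 'c': 1, 'a': 1}
See 'c': counts = {'b': 2, 'c': 2, 'a': 1}
See 'c': counts = {'b': 2, 'c': 3, 'a': 1}

{'b': 2, 'c': 3, 'a': 1}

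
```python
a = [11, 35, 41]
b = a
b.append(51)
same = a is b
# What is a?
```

After line 1: a = [11, 35, 41]
After line 2 (b = a is an alias, same object): a = [11, 35, 41], b = [11, 35, 41]
After line 3 (b.append mutates the shared list): a = [11, 35, 41, 51], b = [11, 35, 41, 51]
After line 4 (same = a is b; same object -> True): same = True

[11, 35, 41, 51]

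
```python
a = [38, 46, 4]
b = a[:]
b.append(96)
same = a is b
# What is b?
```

After line 1: a = [38, 46, 4]
After line 2 (b = a[:] is a shallow copy, new object): a = [38, 46, 4], b = [38, 46, 4]
After line 3 (append only mutates b): a = [38, 46, 4], b = [38, 46, 4, 96]
After line 4 (same = a is b; different objects -> False): same = False

[38, 46, 4, 96]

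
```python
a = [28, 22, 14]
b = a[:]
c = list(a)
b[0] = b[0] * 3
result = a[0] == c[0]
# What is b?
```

After line 1: a = [28, 22, 14]
After line 2 (b = a[:], copy): a = [28, 22, 14], b = [28, 22, 14]
After line 3 (c = list(a) is a copy, new object): c = [28, 22, 14]
After line 4 (b[0] = 28 * 3 = 84; only b mutates (copy)): a = [28, 22, 14], b = [84, 22, 14], c = [28, 22, 14]
After line 5 (a[0] = 28, c[0] = 28; result = True)

[84, 22, 14]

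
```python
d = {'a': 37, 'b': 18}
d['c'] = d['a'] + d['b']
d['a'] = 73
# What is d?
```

After line 1: d = {'a': 37, 'b': 18}
After line 2 (d['c'] = 37 + 18): d = {'a': 37, 'b': 18, 'c': 55}
After line 3: d = {'a': 73, 'b': 18, 'c': 55}

{'a': 73, 'b': 18, 'c': 55}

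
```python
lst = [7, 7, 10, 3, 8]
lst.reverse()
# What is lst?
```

[8, 3, 10, 7, 7]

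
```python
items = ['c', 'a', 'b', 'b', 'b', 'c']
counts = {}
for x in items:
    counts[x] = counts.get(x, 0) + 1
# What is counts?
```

Initial: counts = {}, items = ['c', 'a', 'b', 'b', 'b', 'c']
See 'c': counts = {'c': 1}
See 'a': counts = {'c': 1, 'a': 1}
See 'b': counts = {'c': 1, 'a': 1, 'b': 1}
See 'b': counts = {'c': 1, 'a': 1, 'b': 2}
See 'b': counts = {'c': 1, 'a': 1, 'b': 3}
See 'c': counts = {'c': 2, 'a': 1, 'b': 3}

{'c': 2, 'a': 1, 'b': 3}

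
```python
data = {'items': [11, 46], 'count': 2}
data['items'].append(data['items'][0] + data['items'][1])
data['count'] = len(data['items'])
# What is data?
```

After line 1: data = {'items': [11, 46], 'count': 2}
After line 2 (append 11 + 46 = 57): data = {'items': [11, 46, 57], 'count': 2}
After line 3 (count = len(items) = 3): data = {'items': [11, 46, 57], 'count': 3}

{'items': [11, 46, 57], 'count': 3}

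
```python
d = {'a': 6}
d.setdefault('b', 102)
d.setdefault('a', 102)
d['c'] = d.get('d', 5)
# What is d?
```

After line 1: d = {'a': 6}
After line 2 (setdefault adds 'b'=102): d = {'a': 6, 'b': 102}
After line 3 (setdefault 'a' no-op, already exists): d = {'a': 6, 'b': 102}
After line 4 (get('d', 5) returns default since 'd' not in d): d = {'a': 6, 'b': 102, 'c': 5}

{'a': 6, 'b': 102, 'c': 5}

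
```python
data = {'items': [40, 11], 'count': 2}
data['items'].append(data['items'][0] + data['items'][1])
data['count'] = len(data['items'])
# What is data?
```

After line 1: data = {'items': [40, 11], 'count': 2}
After line 2 (append 40 + 11 = 51): data = {'items': [40, 11, 51], 'count': 2}
After line 3 (count = len(items) = 3): data = {'items': [40, 11, 51], 'count': 3}

{'items': [40, 11, 51], 'count': 3}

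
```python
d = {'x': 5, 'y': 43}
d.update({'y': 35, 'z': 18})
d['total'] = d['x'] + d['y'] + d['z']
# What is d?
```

After line 1: d = {'x': 5, 'y': 43}
After line 2 (y overwritten, z added): d = {'x': 5, 'y': 35, 'z': 18}
After line 3 (total = 5 + 35 + 18 = 58): d = {'x': 5, 'y': 35, 'z': 18, 'total': 58}

{'x': 5, 'y': 35, 'z': 18, 'total': 58}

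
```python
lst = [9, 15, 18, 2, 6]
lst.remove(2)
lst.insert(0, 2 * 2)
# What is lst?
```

After line 1: lst = [9, 15, 18, 2, 6]
After line 2 (remove first 2): lst = [9, 15, 18, 6]
After line 3 (insert 4 at index 0): lst = [4, 9, 15, 18, 6]

[4, 9, 15, 18, 6]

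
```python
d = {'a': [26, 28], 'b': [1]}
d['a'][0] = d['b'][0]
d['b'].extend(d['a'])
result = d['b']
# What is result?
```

After line 1: d = {'a': [26, 28], 'b': [1]}
After line 2 (a[0] = b[0] = 1): d = {'a': [1, 28], 'b': [1]}
After line 3 (b.extend(a) appends [1, 28]): d = {'a': [1, 28], 'b': [1, 1, 28]}
After line 4: result = d['b'] = [1, 1, 28]

[1, 1, 28]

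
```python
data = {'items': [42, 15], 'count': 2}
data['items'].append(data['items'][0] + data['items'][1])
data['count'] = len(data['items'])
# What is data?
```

After line 1: data = {'items': [42, 15], 'count': 2}
After line 2 (append 42 + 15 = 57): data = {'items': [42, 15, 57], 'count': 2}
After line 3 (count = len(items) = 3): data = {'items': [42, 15, 57], 'count': 3}

{'items': [42, 15, 57], 'count': 3}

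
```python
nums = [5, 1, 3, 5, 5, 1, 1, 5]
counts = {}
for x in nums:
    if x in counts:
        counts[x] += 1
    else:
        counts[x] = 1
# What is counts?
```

Initial: counts = {}, nums = [5, 1, 3, 5, 5, 1, 1, 5]
See 5: counts = {5: 1}
See 1: counts = {5: 1, 1: 1}
See 3: counts = {5: 1, 1: 1, 3: 1}
See 5: counts = {5: 2, 1: 1, 3: 1}
See 5: counts = {5: 3, 1: 1, 3: 1}
See 1: counts = {5: 3, 1: 2, 3: 1}
See 1: counts = {5: 3, 1: 3, 3: 1}
See 5: counts = {5: 4, 1: 3, 3: 1}

{5: 4, 1: 3, 3: 1}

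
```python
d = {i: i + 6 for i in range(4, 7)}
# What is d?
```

{4: 10, 5: 11, 6: 12}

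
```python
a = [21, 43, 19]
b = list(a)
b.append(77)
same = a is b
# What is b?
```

After line 1: a = [21, 43, 19]
After line 2 (b = list(a) is a shallow copy, new object): a = [21, 43, 19], b = [21, 43, 19]
After line 3 (append only mutates b): a = [21, 43, 19], b = [21, 43, 19, 77]
After line 4 (same = a is b; different objects -> False): same = False

[21, 43, 19, 77]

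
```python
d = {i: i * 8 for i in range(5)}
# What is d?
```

{0: 0, 1: 8, 2: 16, 3: 24, 4: 32}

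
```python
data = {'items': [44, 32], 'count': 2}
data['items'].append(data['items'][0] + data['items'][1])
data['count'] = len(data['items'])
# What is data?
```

After line 1: data = {'items': [44, 32], 'count': 2}
After line 2 (append 44 + 32 = 76): data = {'items': [44, 32, 76], 'count': 2}
After line 3 (count = len(items) = 3): data = {'items': [44, 32, 76], 'count': 3}

{'items': [44, 32, 76], 'count': 3}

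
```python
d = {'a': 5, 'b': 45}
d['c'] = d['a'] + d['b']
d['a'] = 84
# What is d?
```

After line 1: d = {'a': 5, 'b': 45}
After line 2 (d['c'] = 5 + 45): d = {'a': 5, 'b': 45, 'c': 50}
After line 3: d = {'a': 84, 'b': 45, 'c': 50}

{'a': 84, 'b': 45, 'c': 50}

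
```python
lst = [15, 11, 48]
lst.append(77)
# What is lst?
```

[15, 11, 48, 77]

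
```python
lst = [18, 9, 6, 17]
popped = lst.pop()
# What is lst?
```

[18, 9, 6]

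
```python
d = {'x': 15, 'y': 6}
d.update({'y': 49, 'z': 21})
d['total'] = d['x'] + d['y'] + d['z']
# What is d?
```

After line 1: d = {'x': 15, 'y': 6}
After line 2 (y overwritten, z added): d = {'x': 15, 'y': 49, 'z': 21}
After line 3 (total = 15 + 49 + 21 = 85): d = {'x': 15, 'y': 49, 'z': 21, 'total': 85}

{'x': 15, 'y': 49, 'z': 21, 'total': 85}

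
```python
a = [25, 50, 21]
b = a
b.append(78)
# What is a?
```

After line 1: a = [25, 50, 21]
After line 2 (b = a is an alias, same object): a = [25, 50, 21], b = [25, 50, 21]
After line 3 (b.append mutates the shared list): a = [25, 50, 21, 78], b = [25, 50, 21, 78]

[25, 50, 21, 78]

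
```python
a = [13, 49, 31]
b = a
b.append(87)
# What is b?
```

After line 1: a = [13, 49, 31]
After line 2 (b = a is an alias, same object): a = [13, 49, 31], b = [13, 49, 31]
After line 3 (b.append mutates the shared list): a = [13, 49, 31, 87], b = [13, 49, 31, 87]

[13, 49, 31, 87]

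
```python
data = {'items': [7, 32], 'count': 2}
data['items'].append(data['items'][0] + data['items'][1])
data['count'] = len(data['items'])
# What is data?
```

After line 1: data = {'items': [7, 32], 'count': 2}
After line 2 (append 7 + 32 = 39): data = {'items': [7, 32, 39], 'count': 2}
After line 3 (count = len(items) = 3): data = {'items': [7, 32, 39], 'count': 3}

{'items': [7, 32, 39], 'count': 3}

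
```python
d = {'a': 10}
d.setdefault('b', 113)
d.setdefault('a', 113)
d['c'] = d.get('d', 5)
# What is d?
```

After line 1: d = {'a': 10}
After line 2 (setdefault adds 'b'=113): d = {'a': 10, 'b': 113}
After line 3 (setdefault 'a' no-op, already exists): d = {'a': 10, 'b': 113}
After line 4 (get('d', 5) returns default since 'd' not in d): d = {'a': 10, 'b': 113, 'c': 5}

{'a': 10, 'b': 113, 'c': 5}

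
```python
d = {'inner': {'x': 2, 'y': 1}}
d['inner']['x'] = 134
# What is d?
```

After line 1: d = {'inner': {'x': 2, 'y': 1}}
After line 2 (inner x overwritten): d = {'inner': {'x': 134, 'y': 1}}

{'inner': {'x': 134, 'y': 1}}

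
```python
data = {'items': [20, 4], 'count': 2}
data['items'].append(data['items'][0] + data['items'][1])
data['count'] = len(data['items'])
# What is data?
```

After line 1: data = {'items': [20, 4], 'count': 2}
After line 2 (append 20 + 4 = 24): data = {'items': [20, 4, 24], 'count': 2}
After line 3 (count = len(items) = 3): data = {'items': [20, 4, 24], 'count': 3}

{'items': [20, 4, 24], 'count': 3}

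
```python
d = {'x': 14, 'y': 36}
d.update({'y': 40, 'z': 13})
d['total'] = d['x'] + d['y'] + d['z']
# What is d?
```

After line 1: d = {'x': 14, 'y': 36}
After line 2 (y overwritten, z added): d = {'x': 14, 'y': 40, 'z': 13}
After line 3 (total = 14 + 40 + 13 = 67): d = {'x': 14, 'y': 40, 'z': 13, 'total': 67}

{'x': 14, 'y': 40, 'z': 13, 'total': 67}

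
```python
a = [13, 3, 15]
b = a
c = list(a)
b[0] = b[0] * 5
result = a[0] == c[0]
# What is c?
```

After line 1: a = [13, 3, 15]
After line 2 (b = a, alias): a = [13, 3, 15], b = [13, 3, 15]
After line 3 (c = list(a) is a copy, new object): c = [13, 3, 15]
After line 4 (b[0] = 13 * 5 = 65; mutates shared a/b): a = b = [65, 3, 15], c = [13, 3, 15]
After line 5 (a[0] = 65, c[0] = 13; result = False)

[13, 3, 15]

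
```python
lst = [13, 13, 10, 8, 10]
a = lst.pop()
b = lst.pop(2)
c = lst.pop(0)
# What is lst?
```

After line 1: lst = [13, 13, 10, 8, 10]
After line 2 (pop() -> a = 10): lst = [13, 13, 10, 8]
After line 3 (pop(2) -> b = 10): lst = [13, 13, 8]
After line 4 (pop(0) -> c = 13): lst = [13, 8]

[13, 8]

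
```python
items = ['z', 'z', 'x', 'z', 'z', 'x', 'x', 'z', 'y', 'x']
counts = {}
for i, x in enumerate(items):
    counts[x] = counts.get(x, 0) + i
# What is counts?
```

Initial: counts = {}, items = ['z', 'z', 'x', 'z', 'z', 'x', 'x', 'z', 'y', 'x']
i=0, x='z': counts = {'z': 0}
i=1, x='z': counts = {'z': 1}
i=2, x='x': counts = {'z': 1, 'x': 2}
i=3, x='z': counts = {'z': 4, 'x': 2}
i=4, x='z': counts = {'z': 8, 'x': 2}
i=5, x='x': counts = {'z': 8, 'x': 7}
i=6, x='x': counts = {'z': 8, 'x': 13}
i=7, x='z': counts = {'z': 15, 'x': 13}
i=8, x='y': counts = {'z': 15, 'x': 13, 'y': 8}
i=9, x='x': counts = {'z': 15, 'x': 22, 'y': 8}

{'z': 15, 'x': 22, 'y': 8}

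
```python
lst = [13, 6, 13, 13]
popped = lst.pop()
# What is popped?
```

13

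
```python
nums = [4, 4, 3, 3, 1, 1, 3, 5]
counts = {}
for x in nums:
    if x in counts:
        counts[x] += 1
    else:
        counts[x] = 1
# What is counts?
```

Initial: counts = {}, nums = [4, 4, 3, 3, 1, 1, 3, 5]
See 4: counts = {4: 1}
See 4: counts = {4: 2}
See 3: counts = {4: 2, 3: 1}
See 3: counts = {4: 2, 3: 2}
See 1: counts = {4: 2, 3: 2, 1: 1}
See 1: counts = {4: 2, 3: 2, 1: 2}
See 3: counts = {4: 2, 3: 3, 1: 2}
See 5: counts = {4: 2, 3: 3, 1: 2, 5: 1}

{4: 2, 3: 3, 1: 2, 5: 1}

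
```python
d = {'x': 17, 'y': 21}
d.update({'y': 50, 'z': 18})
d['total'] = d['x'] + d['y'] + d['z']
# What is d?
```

After line 1: d = {'x': 17, 'y': 21}
After line 2 (y overwritten, z added): d = {'x': 17, 'y': 50, 'z': 18}
After line 3 (total = 17 + 50 + 18 = 85): d = {'x': 17, 'y': 50, 'z': 18, 'total': 85}

{'x': 17, 'y': 50, 'z': 18, 'total': 85}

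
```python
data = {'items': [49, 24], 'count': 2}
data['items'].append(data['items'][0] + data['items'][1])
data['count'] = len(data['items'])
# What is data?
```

After line 1: data = {'items': [49, 24], 'count': 2}
After line 2 (append 49 + 24 = 73): data = {'items': [49, 24, 73], 'count': 2}
After line 3 (count = len(items) = 3): data = {'items': [49, 24, 73], 'count': 3}

{'items': [49, 24, 73], 'count': 3}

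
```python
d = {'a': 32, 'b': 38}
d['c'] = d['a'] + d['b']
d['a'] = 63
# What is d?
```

After line 1: d = {'a': 32, 'b': 38}
After line 2 (d['c'] = 32 + 38): d = {'a': 32, 'b': 38, 'c': 70}
After line 3: d = {'a': 63, 'b': 38, 'c': 70}

{'a': 63, 'b': 38, 'c': 70}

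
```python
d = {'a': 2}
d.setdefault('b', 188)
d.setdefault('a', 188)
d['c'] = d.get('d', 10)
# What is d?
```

After line 1: d = {'a': 2}
After line 2 (setdefault adds 'b'=188): d = {'a': 2, 'b': 188}
After line 3 (setdefault 'a' no-op, already exists): d = {'a': 2, 'b': 188}
After line 4 (get('d', 10) returns default since 'd' not in d): d = {'a': 2, 'b': 188, 'c': 10}

{'a': 2, 'b': 188, 'c': 10}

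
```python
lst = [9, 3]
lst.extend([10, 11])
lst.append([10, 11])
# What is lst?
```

After line 1: lst = [9, 3]
After line 2 (extend unpacks [10, 11]): lst = [9, 3, 10, 11]
After line 3 (append adds [10, 11] as single element): lst = [9, 3, 10, 11, [10, 11]]

[9, 3, 10, 11, [10, 11]]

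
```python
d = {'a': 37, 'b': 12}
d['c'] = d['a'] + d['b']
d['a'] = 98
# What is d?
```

After line 1: d = {'a': 37, 'b': 12}
After line 2 (d['c'] = 37 + 12): d = {'a': 37, 'b': 12, 'c': 49}
After line 3: d = {'a': 98, 'b': 12, 'c': 49}

{'a': 98, 'b': 12, 'c': 49}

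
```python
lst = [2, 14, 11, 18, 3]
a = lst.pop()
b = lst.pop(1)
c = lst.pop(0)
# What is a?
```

After line 1: lst = [2, 14, 11, 18, 3]
After line 2 (pop() -> a = 3): lst = [2, 14, 11, 18]
After line 3 (pop(1) -> b = 14): lst = [2, 11, 18]
After line 4 (pop(0) -> c = 2): lst = [11, 18]

3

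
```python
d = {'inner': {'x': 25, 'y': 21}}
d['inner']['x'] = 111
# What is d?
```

After line 1: d = {'inner': {'x': 25, 'y': 21}}
After line 2 (inner x overwritten): d = {'inner': {'x': 111, 'y': 21}}

{'inner': {'x': 111, 'y': 21}}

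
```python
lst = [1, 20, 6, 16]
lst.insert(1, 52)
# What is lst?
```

[1, 52, 20, 6, 16]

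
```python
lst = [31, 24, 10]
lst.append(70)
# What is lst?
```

[31, 24, 10, 70]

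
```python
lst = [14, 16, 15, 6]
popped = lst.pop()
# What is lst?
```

[14, 16, 15]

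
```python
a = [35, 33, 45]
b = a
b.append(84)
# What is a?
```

After line 1: a = [35, 33, 45]
After line 2 (b = a is an alias, same object): a = [35, 33, 45], b = [35, 33, 45]
After line 3 (b.append mutates the shared list): a = [35, 33, 45, 84], b = [35, 33, 45, 84]

[35, 33, 45, 84]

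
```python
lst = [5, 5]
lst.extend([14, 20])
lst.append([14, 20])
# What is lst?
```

After line 1: lst = [5, 5]
After line 2 (extend unpacks [14, 20]): lst = [5, 5, 14, 20]
After line 3 (append adds [14, 20] as single element): lst = [5, 5, 14, 20, [14, 20]]

[5, 5, 14, 20, [14, 20]]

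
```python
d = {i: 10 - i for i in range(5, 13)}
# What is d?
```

{5: 5, 6: 4, 7: 3, 8: 2, 9: 1, 10: 0, 11: -1, 12: -2}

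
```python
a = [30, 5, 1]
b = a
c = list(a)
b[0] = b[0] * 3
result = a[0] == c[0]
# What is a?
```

After line 1: a = [30, 5, 1]
After line 2 (b = a, alias): a = [30, 5, 1], b = [30, 5, 1]
After line 3 (c = list(a) is a copy, new object): c = [30, 5, 1]
After line 4 (b[0] = 30 * 3 = 90; mutates shared a/b): a = b = [90, 5, 1], c = [30, 5, 1]
After line 5 (a[0] = 90, c[0] = 30; result = False)

[90, 5, 1]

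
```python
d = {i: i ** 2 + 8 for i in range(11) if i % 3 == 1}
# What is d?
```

{1: 9, 4: 24, 7: 57, 10: 108}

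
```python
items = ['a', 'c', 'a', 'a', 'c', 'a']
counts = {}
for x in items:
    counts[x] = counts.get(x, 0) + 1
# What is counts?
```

Initial: counts = {}, items = ['a', 'c', 'a', 'a', 'c', 'a']
See 'a': counts = {'a': 1}
See 'c': counts = {'a': 1, 'c': 1}
See 'a': counts = {'a': 2, 'c': 1}
See 'a': counts = {'a': 3, 'c': 1}
See 'c': counts = {'a': 3, 'c': 2}
See 'a': counts = {'a': 4, 'c': 2}

{'a': 4, 'c': 2}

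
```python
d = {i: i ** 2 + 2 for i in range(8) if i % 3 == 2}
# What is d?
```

{2: 6, 5: 27}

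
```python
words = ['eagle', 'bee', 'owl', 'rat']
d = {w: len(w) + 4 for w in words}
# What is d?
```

{'eagle': 9, 'bee': 7, 'owl': 7, 'rat': 7}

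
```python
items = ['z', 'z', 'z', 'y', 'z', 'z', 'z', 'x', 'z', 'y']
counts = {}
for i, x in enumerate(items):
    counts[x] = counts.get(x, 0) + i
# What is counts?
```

Initial: counts = {}, items = ['z', 'z', 'z', 'y', 'z', 'z', 'z', 'x', 'z', 'y']
i=0, x='z': counts = {'z': 0}
i=1, x='z': counts = {'z': 1}
i=2, x='z': counts = {'z': 3}
i=3, x='y': counts = {'z': 3, 'y': 3}
i=4, x='z': counts = {'z': 7, 'y': 3}
i=5, x='z': counts = {'z': 12, 'y': 3}
i=6, x='z': counts = {'z': 18, 'y': 3}
i=7, x='x': counts = {'z': 18, 'y': 3, 'x': 7}
i=8, x='z': counts = {'z': 26, 'y': 3, 'x': 7}
i=9, x='y': counts = {'z': 26, 'y': 12, 'x': 7}

{'z': 26, 'y': 12, 'x': 7}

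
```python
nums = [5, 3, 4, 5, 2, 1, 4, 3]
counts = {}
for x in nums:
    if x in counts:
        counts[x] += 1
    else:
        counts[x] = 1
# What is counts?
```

Initial: counts = {}, nums = [5, 3, 4, 5, 2, 1, 4, 3]
See 5: counts = {5: 1}
See 3: counts = {5: 1, 3: 1}
See 4: counts = {5: 1, 3: 1, 4: 1}
See 5: counts = {5: 2, 3: 1, 4: 1}
See 2: counts = {5: 2, 3: 1, 4: 1, 2: 1}
See 1: counts = {5: 2, 3: 1, 4: 1, 2: 1, 1: 1}
See 4: counts = {5: 2, 3: 1, 4: 2, 2: 1, 1: 1}
See 3: counts = {5: 2, 3: 2, 4: 2, 2: 1, 1: 1}

{5: 2, 3: 2, 4: 2, 2: 1, 1: 1}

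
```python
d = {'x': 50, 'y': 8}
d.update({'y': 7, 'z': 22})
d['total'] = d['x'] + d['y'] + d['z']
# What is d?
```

After line 1: d = {'x': 50, 'y': 8}
After line 2 (y overwritten, z added): d = {'x': 50, 'y': 7, 'z': 22}
After line 3 (total = 50 + 7 + 22 = 79): d = {'x': 50, 'y': 7, 'z': 22, 'total': 79}

{'x': 50, 'y': 7, 'z': 22, 'total': 79}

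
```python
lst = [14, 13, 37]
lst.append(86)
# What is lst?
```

[14, 13, 37, 86]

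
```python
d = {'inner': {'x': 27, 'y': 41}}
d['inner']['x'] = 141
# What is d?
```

After line 1: d = {'inner': {'x': 27, 'y': 41}}
After line 2 (inner x overwritten): d = {'inner': {'x': 141, 'y': 41}}

{'inner': {'x': 141, 'y': 41}}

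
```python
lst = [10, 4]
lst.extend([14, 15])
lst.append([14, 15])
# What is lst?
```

After line 1: lst = [10, 4]
After line 2 (extend unpacks [14, 15]): lst = [10, 4, 14, 15]
After line 3 (append adds [14, 15] as single element): lst = [10, 4, 14, 15, [14, 15]]

[10, 4, 14, 15, [14, 15]]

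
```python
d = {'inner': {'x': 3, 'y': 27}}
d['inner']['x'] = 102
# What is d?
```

After line 1: d = {'inner': {'x': 3, 'y': 27}}
After line 2 (inner x overwritten): d = {'inner': {'x': 102, 'y': 27}}

{'inner': {'x': 102, 'y': 27}}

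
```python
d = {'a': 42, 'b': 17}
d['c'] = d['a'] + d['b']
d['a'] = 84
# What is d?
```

After line 1: d = {'a': 42, 'b': 17}
After line 2 (d['c'] = 42 + 17): d = {'a': 42, 'b': 17, 'c': 59}
After line 3: d = {'a': 84, 'b': 17, 'c': 59}

{'a': 84, 'b': 17, 'c': 59}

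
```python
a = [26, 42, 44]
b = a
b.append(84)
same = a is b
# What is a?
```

After line 1: a = [26, 42, 44]
After line 2 (b = a is an alias, same object): a = [26, 42, 44], b = [26, 42, 44]
After line 3 (b.append mutates the shared list): a = [26, 42, 44, 84], b = [26, 42, 44, 84]
After line 4 (same = a is b; same object -> True): same = True

[26, 42, 44, 84]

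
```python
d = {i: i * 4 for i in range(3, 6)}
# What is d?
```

{3: 12, 4: 16, 5: 20}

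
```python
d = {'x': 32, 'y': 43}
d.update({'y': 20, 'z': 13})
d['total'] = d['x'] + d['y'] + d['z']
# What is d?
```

After line 1: d = {'x': 32, 'y': 43}
After line 2 (y overwritten, z added): d = {'x': 32, 'y': 20, 'z': 13}
After line 3 (total = 32 + 20 + 13 = 65): d = {'x': 32, 'y': 20, 'z': 13, 'total': 65}

{'x': 32, 'y': 20, 'z': 13, 'total': 65}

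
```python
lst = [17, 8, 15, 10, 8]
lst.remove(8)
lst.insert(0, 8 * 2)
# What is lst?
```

After line 1: lst = [17, 8, 15, 10, 8]
After line 2 (remove first 8): lst = [17, 15, 10, 8]
After line 3 (insert 16 at index 0): lst = [16, 17, 15, 10, 8]

[16, 17, 15, 10, 8]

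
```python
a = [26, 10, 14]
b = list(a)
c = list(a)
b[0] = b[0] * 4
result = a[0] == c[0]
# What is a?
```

After line 1: a = [26, 10, 14]
After line 2 (b = list(a), copy): a = [26, 10, 14], b = [26, 10, 14]
After line 3 (c = list(a) is a copy, new object): c = [26, 10, 14]
After line 4 (b[0] = 26 * 4 = 104; only b mutates (copy)): a = [26, 10, 14], b = [104, 10, 14], c = [26, 10, 14]
After line 5 (a[0] = 26, c[0] = 26; result = True)

[26, 10, 14]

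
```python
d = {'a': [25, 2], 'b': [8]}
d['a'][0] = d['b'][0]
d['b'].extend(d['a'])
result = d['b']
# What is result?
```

After line 1: d = {'a': [25, 2], 'b': [8]}
After line 2 (a[0] = b[0] = 8): d = {'a': [8, 2], 'b': [8]}
After line 3 (b.extend(a) appends [8, 2]): d = {'a': [8, 2], 'b': [8, 8, 2]}
After line 4: result = d['b'] = [8, 8, 2]

[8, 8, 2]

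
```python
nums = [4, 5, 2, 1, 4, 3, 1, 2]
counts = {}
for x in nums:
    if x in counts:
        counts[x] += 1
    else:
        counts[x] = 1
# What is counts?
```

Initial: counts = {}, nums = [4, 5, 2, 1, 4, 3, 1, 2]
See 4: counts = {4: 1}
See 5: counts = {4: 1, 5: 1}
See 2: counts = {4: 1, 5: 1, 2: 1}
See 1: counts = {4: 1, 5: 1, 2: 1, 1: 1}
See 4: counts = {4: 2, 5: 1, 2: 1, 1: 1}
See 3: counts = {4: 2, 5: 1, 2: 1, 1: 1, 3: 1}
See 1: counts = {4: 2, 5: 1, 2: 1, 1: 2, 3: 1}
See 2: counts = {4: 2, 5: 1, 2: 2, 1: 2, 3: 1}

{4: 2, 5: 1, 2: 2, 1: 2, 3: 1}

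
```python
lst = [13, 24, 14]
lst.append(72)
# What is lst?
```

[13, 24, 14, 72]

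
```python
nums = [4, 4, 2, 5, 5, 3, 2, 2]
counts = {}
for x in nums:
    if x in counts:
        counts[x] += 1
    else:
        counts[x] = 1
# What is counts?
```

Initial: counts = {}, nums = [4, 4, 2, 5, 5, 3, 2, 2]
See 4: counts = {4: 1}
See 4: counts = {4: 2}
See 2: counts = {4: 2, 2: 1}
See 5: counts = {4: 2, 2: 1, 5: 1}
See 5: counts = {4: 2, 2: 1, 5: 2}
See 3: counts = {4: 2, 2: 1, 5: 2, 3: 1}
See 2: counts = {4: 2, 2: 2, 5: 2, 3: 1}
See 2: counts = {4: 2, 2: 3, 5: 2, 3: 1}

{4: 2, 2: 3, 5: 2, 3: 1}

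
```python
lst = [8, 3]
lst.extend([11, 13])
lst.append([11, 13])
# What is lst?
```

After line 1: lst = [8, 3]
After line 2 (extend unpacks [11, 13]): lst = [8, 3, 11, 13]
After line 3 (append adds [11, 13] as single element): lst = [8, 3, 11, 13, [11, 13]]

[8, 3, 11, 13, [11, 13]]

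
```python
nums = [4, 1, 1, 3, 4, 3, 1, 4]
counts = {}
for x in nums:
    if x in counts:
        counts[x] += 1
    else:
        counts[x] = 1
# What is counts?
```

Initial: counts = {}, nums = [4, 1, 1, 3, 4, 3, 1, 4]
See 4: counts = {4: 1}
See 1: counts = {4: 1, 1: 1}
See 1: counts = {4: 1, 1: 2}
See 3: counts = {4: 1, 1: 2, 3: 1}
See 4: counts = {4: 2, 1: 2, 3: 1}
See 3: counts = {4: 2, 1: 2, 3: 2}
See 1: counts = {4: 2, 1: 3, 3: 2}
See 4: counts = {4: 3, 1: 3, 3: 2}

{4: 3, 1: 3, 3: 2}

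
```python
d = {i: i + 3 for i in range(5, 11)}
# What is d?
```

{5: 8, 6: 9, 7: 10, 8: 11, 9: 12, 10: 13}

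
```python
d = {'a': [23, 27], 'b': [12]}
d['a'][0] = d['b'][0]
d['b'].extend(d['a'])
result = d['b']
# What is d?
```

After line 1: d = {'a': [23, 27], 'b': [12]}
After line 2 (a[0] = b[0] = 12): d = {'a': [12, 27], 'b': [12]}
After line 3 (b.extend(a) appends [12, 27]): d = {'a': [12, 27], 'b': [12, 12, 27]}
After line 4: result = d['b'] = [12, 12, 27]

{'a': [12, 27], 'b': [12, 12, 27]}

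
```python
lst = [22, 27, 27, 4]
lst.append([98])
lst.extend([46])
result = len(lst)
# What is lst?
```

After line 1: lst = [22, 27, 27, 4]
After line 2 (append adds [98] as single element): lst = [22, 27, 27, 4, [98]]
After line 3 (extend unpacks [46], adds 46): lst = [22, 27, 27, 4, [98], 46]
After line 4: result = len(lst) = 6

[22, 27, 27, 4, [98], 46]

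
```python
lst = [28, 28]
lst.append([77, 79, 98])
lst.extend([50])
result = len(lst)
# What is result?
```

After line 1: lst = [28, 28]
After line 2 (append adds [77, 79, 98] as single element): lst = [28, 28, [77, 79, 98]]
After line 3 (extend unpacks [50], adds 50): lst = [28, 28, [77, 79, 98], 50]
After line 4: result = len(lst) = 4

4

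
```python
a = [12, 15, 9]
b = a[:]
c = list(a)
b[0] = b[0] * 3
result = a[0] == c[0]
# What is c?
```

After line 1: a = [12, 15, 9]
After line 2 (b = a[:], copy): a = [12, 15, 9], b = [12, 15, 9]
After line 3 (c = list(a) is a copy, new object): c = [12, 15, 9]
After line 4 (b[0] = 12 * 3 = 36; only b mutates (copy)): a = [12, 15, 9], b = [36, 15, 9], c = [12, 15, 9]
After line 5 (a[0] = 12, c[0] = 12; result = True)

[12, 15, 9]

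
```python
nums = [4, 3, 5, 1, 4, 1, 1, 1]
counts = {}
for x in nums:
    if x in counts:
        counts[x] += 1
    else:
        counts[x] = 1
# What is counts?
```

Initial: counts = {}, nums = [4, 3, 5, 1, 4, 1, 1, 1]
See 4: counts = {4: 1}
See 3: counts = {4: 1, 3: 1}
See 5: counts = {4: 1, 3: 1, 5: 1}
See 1: counts = {4: 1, 3: 1, 5: 1, 1: 1}
See 4: counts = {4: 2, 3: 1, 5: 1, 1: 1}
See 1: counts = {4: 2, 3: 1, 5: 1, 1: 2}
See 1: counts = {4: 2, 3: 1, 5: 1, 1: 3}
See 1: counts = {4: 2, 3: 1, 5: 1, 1: 4}

{4: 2, 3: 1, 5: 1, 1: 4}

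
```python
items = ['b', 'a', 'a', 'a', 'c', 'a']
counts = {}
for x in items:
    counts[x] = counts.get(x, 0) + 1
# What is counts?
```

Initial: counts = {}, items = ['b', 'a', 'a', 'a', 'c', 'a']
See 'b': counts = {'b': 1}
See 'a': counts = {'b': 1, 'a': 1}
See 'a': counts = {'b': 1, 'a': 2}
See 'a': counts = {'b': 1, 'a': 3}
See 'c': counts = {'b': 1, 'a': 3, 'c': 1}
See 'a': counts = {'b': 1, 'a': 4, 'c': 1}

{'b': 1, 'a': 4, 'c': 1}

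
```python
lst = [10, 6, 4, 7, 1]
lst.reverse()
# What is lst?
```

[1, 7, 4, 6, 10]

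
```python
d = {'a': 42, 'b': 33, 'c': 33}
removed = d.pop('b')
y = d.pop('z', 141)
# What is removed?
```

After line 1: d = {'a': 42, 'b': 33, 'c': 33}
After line 2 (pop 'b' returns 33): d = {'a': 42, 'c': 33}, removed = 33
After line 3 (pop 'z' missing, returns default 141): d = {'a': 42, 'c': 33}, y = 141

33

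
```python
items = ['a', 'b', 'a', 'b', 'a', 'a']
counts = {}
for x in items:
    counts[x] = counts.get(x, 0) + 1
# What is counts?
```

Initial: counts = {}, items = ['a', 'b', 'a', 'b', 'a', 'a']
See 'a': counts = {'a': 1}
See 'b': counts = {'a': 1, 'b': 1}
See 'a': counts = {'a': 2, 'b': 1}
See 'b': counts = {'a': 2, 'b': 2}
See 'a': counts = {'a': 3, 'b': 2}
See 'a': counts = {'a': 4, 'b': 2}

{'a': 4, 'b': 2}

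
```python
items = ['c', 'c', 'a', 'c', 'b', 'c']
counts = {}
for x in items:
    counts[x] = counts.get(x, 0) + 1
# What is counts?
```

Initial: counts = {}, items = ['c', 'c', 'a', 'c', 'b', 'c']
See 'c': counts = {'c': 1}
See 'c': counts = {'c': 2}
See 'a': counts = {'c': 2, 'a': 1}
See 'c': counts = {'c': 3, 'a': 1}
See 'b': counts = {'c': 3, 'a': 1, 'b': 1}
See 'c': counts = {'c': 4, 'a': 1, 'b': 1}

{'c': 4, 'a': 1, 'b': 1}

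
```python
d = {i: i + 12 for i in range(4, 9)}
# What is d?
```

{4: 16, 5: 17, 6: 18, 7: 19, 8: 20}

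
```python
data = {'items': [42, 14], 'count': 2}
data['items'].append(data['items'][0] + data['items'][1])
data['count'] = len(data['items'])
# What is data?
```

After line 1: data = {'items': [42, 14], 'count': 2}
After line 2 (append 42 + 14 = 56): data = {'items': [42, 14, 56], 'count': 2}
After line 3 (count = len(items) = 3): data = {'items': [42, 14, 56], 'count': 3}

{'items': [42, 14, 56], 'count': 3}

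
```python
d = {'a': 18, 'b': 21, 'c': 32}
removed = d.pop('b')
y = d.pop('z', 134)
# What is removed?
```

After line 1: d = {'a': 18, 'b': 21, 'c': 32}
After line 2 (pop 'b' returns 21): d = {'a': 18, 'c': 32}, removed = 21
After line 3 (pop 'z' missing, returns default 134): d = {'a': 18, 'c': 32}, y = 134

21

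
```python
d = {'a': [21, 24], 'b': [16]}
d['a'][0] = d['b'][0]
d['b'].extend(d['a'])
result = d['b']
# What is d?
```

After line 1: d = {'a': [21, 24], 'b': [16]}
After line 2 (a[0] = b[0] = 16): d = {'a': [16, 24], 'b': [16]}
After line 3 (b.extend(a) appends [16, 24]): d = {'a': [16, 24], 'b': [16, 16, 24]}
After line 4: result = d['b'] = [16, 16, 24]

{'a': [16, 24], 'b': [16, 16, 24]}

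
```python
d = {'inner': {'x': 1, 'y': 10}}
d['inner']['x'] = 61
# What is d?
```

After line 1: d = {'inner': {'x': 1, 'y': 10}}
After line 2 (inner x overwritten): d = {'inner': {'x': 61, 'y': 10}}

{'inner': {'x': 61, 'y': 10}}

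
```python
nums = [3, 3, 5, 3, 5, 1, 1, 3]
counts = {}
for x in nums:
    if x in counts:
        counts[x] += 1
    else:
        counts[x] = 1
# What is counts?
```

Initial: counts = {}, nums = [3, 3, 5, 3, 5, 1, 1, 3]
See 3: counts = {3: 1}
See 3: counts = {3: 2}
See 5: counts = {3: 2, 5: 1}
See 3: counts = {3: 3, 5: 1}
See 5: counts = {3: 3, 5: 2}
See 1: counts = {3: 3, 5: 2, 1: 1}
See 1: counts = {3: 3, 5: 2, 1: 2}
See 3: counts = {3: 4, 5: 2, 1: 2}

{3: 4, 5: 2, 1: 2}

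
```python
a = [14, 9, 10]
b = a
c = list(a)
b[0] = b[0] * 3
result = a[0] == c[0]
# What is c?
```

After line 1: a = [14, 9, 10]
After line 2 (b = a, alias): a = [14, 9, 10], b = [14, 9, 10]
After line 3 (c = list(a) is a copy, new object): c = [14, 9, 10]
After line 4 (b[0] = 14 * 3 = 42; mutates shared a/b): a = b = [42, 9, 10], c = [14, 9, 10]
After line 5 (a[0] = 42, c[0] = 14; result = False)

[14, 9, 10]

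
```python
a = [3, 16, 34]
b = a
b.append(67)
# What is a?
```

After line 1: a = [3, 16, 34]
After line 2 (b = a is an alias, same object): a = [3, 16, 34], b = [3, 16, 34]
After line 3 (b.append mutates the shared list): a = [3, 16, 34, 67], b = [3, 16, 34, 67]

[3, 16, 34, 67]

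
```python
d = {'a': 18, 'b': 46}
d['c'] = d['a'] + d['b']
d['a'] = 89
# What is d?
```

After line 1: d = {'a': 18, 'b': 46}
After line 2 (d['c'] = 18 + 46): d = {'a': 18, 'b': 46, 'c': 64}
After line 3: d = {'a': 89, 'b': 46, 'c': 64}

{'a': 89, 'b': 46, 'c': 64}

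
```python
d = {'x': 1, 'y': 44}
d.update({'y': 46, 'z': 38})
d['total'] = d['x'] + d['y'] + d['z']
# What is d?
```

After line 1: d = {'x': 1, 'y': 44}
After line 2 (y overwritten, z added): d = {'x': 1, 'y': 46, 'z': 38}
After line 3 (total = 1 + 46 + 38 = 85): d = {'x': 1, 'y': 46, 'z': 38, 'total': 85}

{'x': 1, 'y': 46, 'z': 38, 'total': 85}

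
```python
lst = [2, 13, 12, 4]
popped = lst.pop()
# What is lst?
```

[2, 13, 12]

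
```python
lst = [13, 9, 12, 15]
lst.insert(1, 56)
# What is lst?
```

[13, 56, 9, 12, 15]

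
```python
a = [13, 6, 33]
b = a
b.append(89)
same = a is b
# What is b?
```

After line 1: a = [13, 6, 33]
After line 2 (b = a is an alias, same object): a = [13, 6, 33], b = [13, 6, 33]
After line 3 (b.append mutates the shared list): a = [13, 6, 33, 89], b = [13, 6, 33, 89]
After line 4 (same = a is b; same object -> True): same = True

[13, 6, 33, 89]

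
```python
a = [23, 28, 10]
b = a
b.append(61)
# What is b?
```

After line 1: a = [23, 28, 10]
After line 2 (b = a is an alias, same object): a = [23, 28, 10], b = [23, 28, 10]
After line 3 (b.append mutates the shared list): a = [23, 28, 10, 61], b = [23, 28, 10, 61]

[23, 28, 10, 61]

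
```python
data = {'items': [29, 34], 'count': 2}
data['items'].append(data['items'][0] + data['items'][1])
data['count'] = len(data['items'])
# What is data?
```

After line 1: data = {'items': [29, 34], 'count': 2}
After line 2 (append 29 + 34 = 63): data = {'items': [29, 34, 63], 'count': 2}
After line 3 (count = len(items) = 3): data = {'items': [29, 34, 63], 'count': 3}

{'items': [29, 34, 63], 'count': 3}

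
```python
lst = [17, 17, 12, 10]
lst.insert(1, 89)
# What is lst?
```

[17, 89, 17, 12, 10]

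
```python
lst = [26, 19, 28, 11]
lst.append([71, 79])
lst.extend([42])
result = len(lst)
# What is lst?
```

After line 1: lst = [26, 19, 28, 11]
After line 2 (append adds [71, 79] as single element): lst = [26, 19, 28, 11, [71, 79]]
After line 3 (extend unpacks [42], adds 42): lst = [26, 19, 28, 11, [71, 79], 42]
After line 4: result = len(lst) = 6

[26, 19, 28, 11, [71, 79], 42]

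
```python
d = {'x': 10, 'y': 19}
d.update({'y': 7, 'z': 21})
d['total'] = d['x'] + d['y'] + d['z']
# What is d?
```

After line 1: d = {'x': 10, 'y': 19}
After line 2 (y overwritten, z added): d = {'x': 10, 'y': 7, 'z': 21}
After line 3 (total = 10 + 7 + 21 = 38): d = {'x': 10, 'y': 7, 'z': 21, 'total': 38}

{'x': 10, 'y': 7, 'z': 21, 'total': 38}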